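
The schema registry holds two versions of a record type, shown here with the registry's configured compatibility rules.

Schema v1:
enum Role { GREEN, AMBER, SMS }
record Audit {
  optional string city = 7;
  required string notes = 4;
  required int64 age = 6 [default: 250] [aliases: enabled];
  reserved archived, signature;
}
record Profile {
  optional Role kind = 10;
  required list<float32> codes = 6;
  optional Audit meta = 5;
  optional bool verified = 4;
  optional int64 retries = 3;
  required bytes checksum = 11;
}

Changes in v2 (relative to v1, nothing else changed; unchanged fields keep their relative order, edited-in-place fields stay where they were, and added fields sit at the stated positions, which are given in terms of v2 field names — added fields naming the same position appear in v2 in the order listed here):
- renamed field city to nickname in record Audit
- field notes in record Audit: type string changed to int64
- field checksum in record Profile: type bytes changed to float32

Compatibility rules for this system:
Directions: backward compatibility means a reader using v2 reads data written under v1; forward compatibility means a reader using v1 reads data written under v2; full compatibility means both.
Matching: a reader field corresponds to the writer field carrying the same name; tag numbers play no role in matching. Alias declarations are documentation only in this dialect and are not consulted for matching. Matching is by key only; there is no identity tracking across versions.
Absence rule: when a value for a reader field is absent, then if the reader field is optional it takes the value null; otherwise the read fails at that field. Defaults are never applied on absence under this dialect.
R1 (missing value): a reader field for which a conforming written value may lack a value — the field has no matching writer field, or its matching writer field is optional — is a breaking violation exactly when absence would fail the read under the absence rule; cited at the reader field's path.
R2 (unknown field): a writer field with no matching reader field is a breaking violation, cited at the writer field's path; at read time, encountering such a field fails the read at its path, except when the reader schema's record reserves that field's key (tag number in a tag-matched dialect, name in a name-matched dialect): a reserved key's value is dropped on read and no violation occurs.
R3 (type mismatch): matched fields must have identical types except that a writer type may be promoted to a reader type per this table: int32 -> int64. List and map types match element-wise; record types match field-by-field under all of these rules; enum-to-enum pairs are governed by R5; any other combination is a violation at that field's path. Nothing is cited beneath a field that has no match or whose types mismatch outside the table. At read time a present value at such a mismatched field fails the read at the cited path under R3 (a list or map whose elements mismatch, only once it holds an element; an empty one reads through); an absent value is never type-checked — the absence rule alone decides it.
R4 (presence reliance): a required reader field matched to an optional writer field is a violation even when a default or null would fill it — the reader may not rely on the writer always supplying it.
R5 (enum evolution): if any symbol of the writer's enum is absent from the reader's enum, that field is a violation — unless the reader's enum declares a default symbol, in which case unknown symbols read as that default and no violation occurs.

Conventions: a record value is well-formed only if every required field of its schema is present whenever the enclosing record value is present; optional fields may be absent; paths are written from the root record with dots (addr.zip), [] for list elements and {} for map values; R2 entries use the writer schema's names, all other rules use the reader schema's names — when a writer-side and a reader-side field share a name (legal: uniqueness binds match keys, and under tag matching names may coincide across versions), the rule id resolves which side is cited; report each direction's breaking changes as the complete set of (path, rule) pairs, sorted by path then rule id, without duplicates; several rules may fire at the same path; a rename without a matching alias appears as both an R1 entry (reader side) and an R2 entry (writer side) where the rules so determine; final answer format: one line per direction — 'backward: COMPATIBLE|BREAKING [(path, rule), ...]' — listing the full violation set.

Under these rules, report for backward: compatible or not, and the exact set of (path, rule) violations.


arrows below run writer -> reader for Profile
backward on Profile — v2 reading data written by v1:
  writer optional, Role -> Role: reader kind maps from writer kind
  writer required, list<float32> -> list<float32>: reader codes maps from writer codes
  writer optional, Audit -> Audit: reader meta maps from writer meta
  writer optional, bool -> bool: reader verified maps from writer verified
  writer optional, int64 -> int64: reader retries maps from writer retries
  writer required, bytes -> float32: reader checksum maps from writer checksum
  meta.nickname: no writer-side match
  writer required, string -> int64: reader meta.notes maps from writer meta.notes
  writer required, int64 -> int64: reader meta.age maps from writer meta.age
  writer field meta.city has no reader counterpart
  rule R3 violated at checksum
  rule R2 violated at meta.city
  rule R3 violated at meta.notes
  => backward: BREAKING (3)

backward: BREAKING [(checksum, R3), (meta.city, R2), (meta.notes, R3)]


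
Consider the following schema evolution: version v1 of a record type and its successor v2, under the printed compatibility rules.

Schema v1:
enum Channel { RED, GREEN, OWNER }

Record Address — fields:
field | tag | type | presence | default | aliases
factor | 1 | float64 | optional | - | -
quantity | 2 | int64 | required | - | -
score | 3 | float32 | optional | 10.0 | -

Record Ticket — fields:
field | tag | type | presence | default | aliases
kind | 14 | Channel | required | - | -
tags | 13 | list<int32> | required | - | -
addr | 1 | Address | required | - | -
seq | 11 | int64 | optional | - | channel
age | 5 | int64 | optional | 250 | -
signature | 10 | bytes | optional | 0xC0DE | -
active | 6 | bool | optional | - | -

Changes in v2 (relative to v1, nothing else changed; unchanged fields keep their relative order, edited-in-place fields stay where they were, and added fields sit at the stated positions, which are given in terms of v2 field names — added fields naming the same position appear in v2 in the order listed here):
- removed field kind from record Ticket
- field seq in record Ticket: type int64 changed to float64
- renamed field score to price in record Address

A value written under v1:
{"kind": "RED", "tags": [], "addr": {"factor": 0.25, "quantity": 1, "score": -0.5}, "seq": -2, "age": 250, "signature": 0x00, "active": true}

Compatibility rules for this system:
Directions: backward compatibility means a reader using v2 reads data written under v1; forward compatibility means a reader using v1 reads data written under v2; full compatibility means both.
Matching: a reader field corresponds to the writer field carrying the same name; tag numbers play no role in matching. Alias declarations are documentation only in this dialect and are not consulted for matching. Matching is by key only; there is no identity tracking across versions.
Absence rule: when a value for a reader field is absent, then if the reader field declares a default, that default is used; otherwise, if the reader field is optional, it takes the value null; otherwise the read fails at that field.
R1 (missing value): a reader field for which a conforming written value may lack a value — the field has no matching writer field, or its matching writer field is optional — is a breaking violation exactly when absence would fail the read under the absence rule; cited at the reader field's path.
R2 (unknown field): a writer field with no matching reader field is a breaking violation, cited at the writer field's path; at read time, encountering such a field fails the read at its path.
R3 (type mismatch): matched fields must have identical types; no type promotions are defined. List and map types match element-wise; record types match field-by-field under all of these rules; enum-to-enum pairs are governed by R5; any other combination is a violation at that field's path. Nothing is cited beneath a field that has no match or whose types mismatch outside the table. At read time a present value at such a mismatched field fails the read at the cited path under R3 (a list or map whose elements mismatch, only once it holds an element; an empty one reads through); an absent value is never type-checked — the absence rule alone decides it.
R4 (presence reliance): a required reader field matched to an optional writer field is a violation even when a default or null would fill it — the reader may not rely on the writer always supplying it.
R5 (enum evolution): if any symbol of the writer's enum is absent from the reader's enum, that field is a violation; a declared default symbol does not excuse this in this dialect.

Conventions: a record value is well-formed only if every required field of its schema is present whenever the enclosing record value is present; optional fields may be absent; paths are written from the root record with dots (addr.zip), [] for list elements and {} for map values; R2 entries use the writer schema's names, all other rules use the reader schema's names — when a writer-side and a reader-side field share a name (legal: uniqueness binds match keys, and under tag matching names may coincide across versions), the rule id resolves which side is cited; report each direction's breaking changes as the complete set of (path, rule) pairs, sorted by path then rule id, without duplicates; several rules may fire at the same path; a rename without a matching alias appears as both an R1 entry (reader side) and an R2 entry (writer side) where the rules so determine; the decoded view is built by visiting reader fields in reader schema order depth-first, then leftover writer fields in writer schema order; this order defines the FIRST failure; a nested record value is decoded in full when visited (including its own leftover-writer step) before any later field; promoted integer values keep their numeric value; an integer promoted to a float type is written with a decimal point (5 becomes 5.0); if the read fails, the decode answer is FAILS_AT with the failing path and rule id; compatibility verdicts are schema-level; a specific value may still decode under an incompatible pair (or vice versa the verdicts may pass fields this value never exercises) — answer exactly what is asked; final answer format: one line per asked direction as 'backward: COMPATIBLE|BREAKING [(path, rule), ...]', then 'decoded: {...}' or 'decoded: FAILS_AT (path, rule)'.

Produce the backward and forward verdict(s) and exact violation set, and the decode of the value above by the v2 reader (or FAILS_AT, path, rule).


arrows below run writer -> reader for Ticket
backward pass over Ticket, reader schema v2, writer schema v1:
  tags: paired with writer tags (list<int32> -> list<int32>; writer required)
  addr: paired with writer addr (Address -> Address; writer required)
  seq: paired with writer seq (int64 -> float64; writer optional)
  age: paired with writer age (int64 -> int64; writer optional)
  signature: paired with writer signature (bytes -> bytes; writer optional)
  active: paired with writer active (bool -> bool; writer optional)
  kind (writer side), unknown to reader
  addr.factor: paired with writer addr.factor (float64 -> float64; writer optional)
  addr.quantity: paired with writer addr.quantity (int64 -> int64; writer required)
  no writer field matches reader addr.price
  addr.score (writer side), unknown to reader
  rule R2 violated at addr.score
  rule R2 violated at kind
  rule R3 violated at seq
  => backward verdict for Ticket: BREAKING, 3 violation(s)
forward pass over Ticket, reader schema v1, writer schema v2:
  no writer field matches reader kind
  tags: paired with writer tags (list<int32> -> list<int32>; writer required)
  addr: paired with writer addr (Address -> Address; writer required)
  seq: paired with writer seq (float64 -> int64; writer optional)
  age: paired with writer age (int64 -> int64; writer optional)
  signature: paired with writer signature (bytes -> bytes; writer optional)
  active: paired with writer active (bool -> bool; writer optional)
  addr.factor: paired with writer addr.factor (float64 -> float64; writer optional)
  addr.quantity: paired with writer addr.quantity (int64 -> int64; writer required)
  no writer field matches reader addr.score
  addr.price (writer side), unknown to reader
  rule R2 violated at addr.price
  rule R1 violated at kind
  rule R3 violated at seq
  => forward verdict for Ticket: BREAKING, 3 violation(s)
decode walk for Ticket under reader schema v2:
  tags := []
  addr.factor := 0.25
  addr.quantity := 1
  addr.price := 10.0 (no value, default fills)
  read fails at addr.score under R2 (unknown field)
  => FAILS_AT (addr.score, R2)

backward: BREAKING [(addr.score, R2), (kind, R2), (seq, R3)]; forward: BREAKING [(addr.price, R2), (kind, R1), (seq, R3)]; decoded: FAILS_AT (addr.score, R2)


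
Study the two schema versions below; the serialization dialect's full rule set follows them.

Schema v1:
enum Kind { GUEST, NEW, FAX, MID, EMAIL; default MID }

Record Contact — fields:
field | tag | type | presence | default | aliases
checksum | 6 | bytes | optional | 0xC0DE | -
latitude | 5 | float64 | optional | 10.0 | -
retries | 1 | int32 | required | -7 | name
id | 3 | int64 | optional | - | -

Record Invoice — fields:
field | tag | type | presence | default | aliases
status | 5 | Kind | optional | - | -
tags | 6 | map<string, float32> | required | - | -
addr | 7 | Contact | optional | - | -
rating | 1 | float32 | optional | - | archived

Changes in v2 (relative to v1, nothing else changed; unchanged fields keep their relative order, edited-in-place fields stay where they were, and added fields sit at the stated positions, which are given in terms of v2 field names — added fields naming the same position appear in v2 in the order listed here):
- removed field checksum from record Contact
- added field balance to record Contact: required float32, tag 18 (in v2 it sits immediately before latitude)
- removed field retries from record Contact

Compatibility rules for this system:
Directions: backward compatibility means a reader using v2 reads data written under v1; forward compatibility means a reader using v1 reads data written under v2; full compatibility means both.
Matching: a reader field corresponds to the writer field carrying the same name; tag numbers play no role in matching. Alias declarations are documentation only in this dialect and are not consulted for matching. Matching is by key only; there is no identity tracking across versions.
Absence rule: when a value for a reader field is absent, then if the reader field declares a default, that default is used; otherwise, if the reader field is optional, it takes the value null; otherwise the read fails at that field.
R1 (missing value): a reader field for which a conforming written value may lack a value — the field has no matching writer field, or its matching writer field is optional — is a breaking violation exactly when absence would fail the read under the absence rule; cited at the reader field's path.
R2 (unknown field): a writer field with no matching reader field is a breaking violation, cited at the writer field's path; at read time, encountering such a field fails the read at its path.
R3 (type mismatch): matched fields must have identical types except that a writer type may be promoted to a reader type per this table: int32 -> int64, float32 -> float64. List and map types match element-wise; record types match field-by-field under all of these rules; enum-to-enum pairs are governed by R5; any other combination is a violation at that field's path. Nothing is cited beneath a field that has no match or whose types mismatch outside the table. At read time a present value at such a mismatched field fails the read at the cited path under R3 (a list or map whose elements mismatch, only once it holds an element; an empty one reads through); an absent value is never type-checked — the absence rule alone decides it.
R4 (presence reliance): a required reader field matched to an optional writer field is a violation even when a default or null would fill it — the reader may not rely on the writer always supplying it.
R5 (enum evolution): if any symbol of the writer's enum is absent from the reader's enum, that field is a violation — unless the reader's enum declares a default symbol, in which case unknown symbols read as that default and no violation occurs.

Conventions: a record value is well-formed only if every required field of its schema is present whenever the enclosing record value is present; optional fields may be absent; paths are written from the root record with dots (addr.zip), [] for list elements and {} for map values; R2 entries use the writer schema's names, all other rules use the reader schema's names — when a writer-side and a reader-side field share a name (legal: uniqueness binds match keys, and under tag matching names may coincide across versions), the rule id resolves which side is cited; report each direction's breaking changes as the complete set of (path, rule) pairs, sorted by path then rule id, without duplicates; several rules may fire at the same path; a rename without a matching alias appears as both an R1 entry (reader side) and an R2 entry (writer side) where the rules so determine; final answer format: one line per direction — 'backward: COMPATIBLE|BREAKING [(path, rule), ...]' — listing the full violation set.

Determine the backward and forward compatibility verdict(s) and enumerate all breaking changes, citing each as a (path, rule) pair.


backward: BREAKING [(addr.balance, R1), (addr.checksum, R2), (addr.retries, R2)]; forward: BREAKING [(addr.balance, R2)]

in Invoice below, arrows point writer -> reader
backward analysis of Invoice with v2 as reader and v1 as writer:
  writer optional, Kind -> Kind: reader status maps from writer status
  writer required, map<string, float32> -> map<string, float32>: reader tags maps from writer tags
  writer optional, Contact -> Contact: reader addr maps from writer addr
  writer optional, float32 -> float32: reader rating maps from writer rating
  no writer field matches reader addr.balance
  writer optional, float64 -> float64: reader addr.latitude maps from writer addr.latitude
  writer optional, int64 -> int64: reader addr.id maps from writer addr.id
  writer field addr.checksum has no reader counterpart
  writer field addr.retries has no reader counterpart
  breaking: (addr.balance, R1)
  breaking: (addr.checksum, R2)
  breaking: (addr.retries, R2)
  => backward verdict for Invoice: BREAKING, 3 violation(s)
forward analysis of Invoice with v1 as reader and v2 as writer:
  writer optional, Kind -> Kind: reader status maps from writer status
  writer required, map<string, float32> -> map<string, float32>: reader tags maps from writer tags
  writer optional, Contact -> Contact: reader addr maps from writer addr
  writer optional, float32 -> float32: reader rating maps from writer rating
  no writer field matches reader addr.checksum
  writer optional, float64 -> float64: reader addr.latitude maps from writer addr.latitude
  no writer field matches reader addr.retries
  writer optional, int64 -> int64: reader addr.id maps from writer addr.id
  writer field addr.balance has no reader counterpart
  breaking: (addr.balance, R2)
  => forward verdict for Invoice: BREAKING, 1 violation(s)


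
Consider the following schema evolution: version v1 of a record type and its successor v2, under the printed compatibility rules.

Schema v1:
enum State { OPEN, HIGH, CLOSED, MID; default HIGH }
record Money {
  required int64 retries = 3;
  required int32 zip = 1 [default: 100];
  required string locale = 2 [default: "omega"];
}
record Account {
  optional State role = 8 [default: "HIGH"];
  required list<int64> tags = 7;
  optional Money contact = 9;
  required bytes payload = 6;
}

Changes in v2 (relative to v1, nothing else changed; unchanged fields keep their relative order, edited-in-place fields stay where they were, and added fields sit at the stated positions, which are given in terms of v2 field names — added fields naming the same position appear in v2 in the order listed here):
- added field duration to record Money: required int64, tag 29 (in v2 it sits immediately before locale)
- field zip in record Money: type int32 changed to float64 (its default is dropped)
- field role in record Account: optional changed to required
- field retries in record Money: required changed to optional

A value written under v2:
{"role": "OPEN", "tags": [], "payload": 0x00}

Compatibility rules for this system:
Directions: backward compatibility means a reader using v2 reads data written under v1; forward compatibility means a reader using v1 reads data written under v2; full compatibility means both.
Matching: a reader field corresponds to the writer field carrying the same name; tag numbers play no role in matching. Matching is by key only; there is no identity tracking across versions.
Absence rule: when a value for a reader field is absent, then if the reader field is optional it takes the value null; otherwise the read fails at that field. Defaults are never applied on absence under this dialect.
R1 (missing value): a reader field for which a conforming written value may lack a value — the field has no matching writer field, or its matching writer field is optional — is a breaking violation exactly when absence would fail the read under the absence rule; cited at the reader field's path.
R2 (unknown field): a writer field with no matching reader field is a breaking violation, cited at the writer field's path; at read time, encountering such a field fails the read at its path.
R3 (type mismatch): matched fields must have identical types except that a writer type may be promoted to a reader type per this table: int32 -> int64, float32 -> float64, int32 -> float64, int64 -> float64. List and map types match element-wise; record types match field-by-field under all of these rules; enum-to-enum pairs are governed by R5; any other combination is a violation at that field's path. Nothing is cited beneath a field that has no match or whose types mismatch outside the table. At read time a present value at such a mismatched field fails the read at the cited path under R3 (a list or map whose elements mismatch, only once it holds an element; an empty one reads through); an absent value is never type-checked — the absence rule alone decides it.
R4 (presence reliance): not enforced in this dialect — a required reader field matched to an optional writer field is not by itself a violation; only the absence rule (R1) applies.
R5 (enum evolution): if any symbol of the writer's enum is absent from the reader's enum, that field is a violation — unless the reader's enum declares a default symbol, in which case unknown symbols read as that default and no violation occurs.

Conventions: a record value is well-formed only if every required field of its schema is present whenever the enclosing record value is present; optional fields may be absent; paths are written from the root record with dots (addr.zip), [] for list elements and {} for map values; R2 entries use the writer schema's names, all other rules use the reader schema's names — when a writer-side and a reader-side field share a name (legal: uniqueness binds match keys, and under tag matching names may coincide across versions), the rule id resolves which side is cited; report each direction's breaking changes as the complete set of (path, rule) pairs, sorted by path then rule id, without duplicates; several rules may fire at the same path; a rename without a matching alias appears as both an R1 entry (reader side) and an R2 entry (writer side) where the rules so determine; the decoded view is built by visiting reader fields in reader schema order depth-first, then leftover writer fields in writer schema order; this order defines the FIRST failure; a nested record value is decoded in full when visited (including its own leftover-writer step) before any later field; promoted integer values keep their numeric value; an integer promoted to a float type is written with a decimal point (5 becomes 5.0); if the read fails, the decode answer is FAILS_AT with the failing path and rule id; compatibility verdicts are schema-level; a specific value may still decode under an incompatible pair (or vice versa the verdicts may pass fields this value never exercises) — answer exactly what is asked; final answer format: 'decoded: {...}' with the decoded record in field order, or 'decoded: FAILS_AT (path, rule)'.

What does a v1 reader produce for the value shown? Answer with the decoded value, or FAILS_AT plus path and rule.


each type pair in Account: writer, then reader
migrating the Account value to v1:
  role := "OPEN"
  tags := []
  contact := null (absent, optional -> null)
  payload := 0x00
  => decoded: {"role": "OPEN", "tags": [], "contact": null, "payload": 0x00}
diffs on Account not affecting the asked answer:
  added field duration to record Money: required int64, tag 29 (in v2 it sits immediately before locale) -> a verdict-level change on Account — the shown value reads the same
  field zip in record Money: type int32 changed to float64 (its default is dropped) -> a verdict-level change on Account — the shown value reads the same
  field role in record Account: optional changed to required -> a verdict-level change on Account — the shown value reads the same
  field retries in record Money: required changed to optional -> a verdict-level change on Account — the shown value reads the same

decoded: {"role": "OPEN", "tags": [], "contact": null, "payload": 0x00}


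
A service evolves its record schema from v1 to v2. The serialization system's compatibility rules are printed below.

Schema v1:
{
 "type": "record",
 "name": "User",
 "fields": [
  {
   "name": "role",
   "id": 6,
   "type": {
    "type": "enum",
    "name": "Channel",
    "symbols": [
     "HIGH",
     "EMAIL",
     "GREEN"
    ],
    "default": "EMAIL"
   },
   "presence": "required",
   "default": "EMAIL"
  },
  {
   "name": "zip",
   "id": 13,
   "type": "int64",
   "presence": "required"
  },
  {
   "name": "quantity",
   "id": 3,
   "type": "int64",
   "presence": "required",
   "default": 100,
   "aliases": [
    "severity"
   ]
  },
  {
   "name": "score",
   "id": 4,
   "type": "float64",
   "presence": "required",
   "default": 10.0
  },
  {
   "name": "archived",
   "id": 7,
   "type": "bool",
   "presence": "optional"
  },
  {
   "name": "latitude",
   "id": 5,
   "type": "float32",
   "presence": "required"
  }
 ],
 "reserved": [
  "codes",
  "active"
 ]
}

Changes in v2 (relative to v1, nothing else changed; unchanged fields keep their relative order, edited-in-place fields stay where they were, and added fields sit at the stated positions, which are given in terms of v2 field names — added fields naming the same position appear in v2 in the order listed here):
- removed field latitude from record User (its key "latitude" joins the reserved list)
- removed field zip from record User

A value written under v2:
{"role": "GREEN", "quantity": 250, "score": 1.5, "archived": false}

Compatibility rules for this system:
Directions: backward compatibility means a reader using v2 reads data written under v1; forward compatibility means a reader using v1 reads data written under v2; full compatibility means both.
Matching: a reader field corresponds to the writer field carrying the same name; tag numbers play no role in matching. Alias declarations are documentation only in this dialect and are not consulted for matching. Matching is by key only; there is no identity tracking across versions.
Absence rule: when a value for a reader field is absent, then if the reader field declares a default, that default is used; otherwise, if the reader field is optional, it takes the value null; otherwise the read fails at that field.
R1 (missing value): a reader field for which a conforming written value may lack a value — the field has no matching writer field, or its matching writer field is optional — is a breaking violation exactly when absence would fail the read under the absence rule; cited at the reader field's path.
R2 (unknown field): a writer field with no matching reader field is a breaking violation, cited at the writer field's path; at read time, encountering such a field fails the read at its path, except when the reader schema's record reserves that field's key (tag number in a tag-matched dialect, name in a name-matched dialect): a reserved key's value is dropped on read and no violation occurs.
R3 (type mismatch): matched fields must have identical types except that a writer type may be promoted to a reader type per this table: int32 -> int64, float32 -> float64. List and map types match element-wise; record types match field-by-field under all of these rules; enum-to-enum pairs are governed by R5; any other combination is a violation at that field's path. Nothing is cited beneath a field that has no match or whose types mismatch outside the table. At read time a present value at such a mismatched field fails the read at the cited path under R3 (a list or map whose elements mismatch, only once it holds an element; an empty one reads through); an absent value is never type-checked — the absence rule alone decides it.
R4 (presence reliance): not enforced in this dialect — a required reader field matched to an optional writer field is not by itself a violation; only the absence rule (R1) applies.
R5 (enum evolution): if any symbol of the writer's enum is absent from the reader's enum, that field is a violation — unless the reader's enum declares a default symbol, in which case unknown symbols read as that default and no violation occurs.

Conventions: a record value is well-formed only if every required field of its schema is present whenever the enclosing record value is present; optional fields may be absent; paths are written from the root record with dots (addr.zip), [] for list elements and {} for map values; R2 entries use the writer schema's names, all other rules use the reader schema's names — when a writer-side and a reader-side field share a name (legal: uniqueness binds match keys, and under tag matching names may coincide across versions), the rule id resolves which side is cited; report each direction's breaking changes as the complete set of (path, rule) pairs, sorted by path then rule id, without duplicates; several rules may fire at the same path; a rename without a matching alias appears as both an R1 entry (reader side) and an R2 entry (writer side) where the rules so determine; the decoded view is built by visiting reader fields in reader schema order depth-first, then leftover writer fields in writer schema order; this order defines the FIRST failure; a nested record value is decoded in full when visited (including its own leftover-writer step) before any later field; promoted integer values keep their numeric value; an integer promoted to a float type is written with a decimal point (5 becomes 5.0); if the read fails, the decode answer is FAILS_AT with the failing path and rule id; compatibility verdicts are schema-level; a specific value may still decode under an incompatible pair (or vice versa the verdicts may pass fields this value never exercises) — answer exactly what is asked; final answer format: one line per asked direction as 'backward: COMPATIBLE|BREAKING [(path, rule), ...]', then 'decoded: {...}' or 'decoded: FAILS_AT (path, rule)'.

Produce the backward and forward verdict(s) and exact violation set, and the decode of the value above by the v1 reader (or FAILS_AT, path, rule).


the writer's type comes first in each User pair
backward for User (reader v2, writer v1):
  role <- role (Channel -> Channel, writer required)
  quantity <- quantity (int64 -> int64, writer required)
  score <- score (float64 -> float64, writer required)
  archived <- archived (bool -> bool, writer optional)
  writer field zip has no reader counterpart
  writer field latitude has no reader counterpart
  violation R2 at zip
  => backward verdict for User: BREAKING, 1 violation(s)
forward for User (reader v1, writer v2):
  role <- role (Channel -> Channel, writer required)
  zip: no writer-side match
  quantity <- quantity (int64 -> int64, writer required)
  score <- score (float64 -> float64, writer required)
  archived <- archived (bool -> bool, writer optional)
  latitude: no writer-side match
  violation R1 at latitude
  violation R1 at zip
  => forward verdict for User: BREAKING, 2 violation(s)
decode walk for User under reader schema v1:
  role := "GREEN"
  read fails at zip under R1 (no fill)
  => FAILS_AT (zip, R1)

backward: BREAKING [(zip, R2)]; forward: BREAKING [(latitude, R1), (zip, R1)]; decoded: FAILS_AT (zip, R1)


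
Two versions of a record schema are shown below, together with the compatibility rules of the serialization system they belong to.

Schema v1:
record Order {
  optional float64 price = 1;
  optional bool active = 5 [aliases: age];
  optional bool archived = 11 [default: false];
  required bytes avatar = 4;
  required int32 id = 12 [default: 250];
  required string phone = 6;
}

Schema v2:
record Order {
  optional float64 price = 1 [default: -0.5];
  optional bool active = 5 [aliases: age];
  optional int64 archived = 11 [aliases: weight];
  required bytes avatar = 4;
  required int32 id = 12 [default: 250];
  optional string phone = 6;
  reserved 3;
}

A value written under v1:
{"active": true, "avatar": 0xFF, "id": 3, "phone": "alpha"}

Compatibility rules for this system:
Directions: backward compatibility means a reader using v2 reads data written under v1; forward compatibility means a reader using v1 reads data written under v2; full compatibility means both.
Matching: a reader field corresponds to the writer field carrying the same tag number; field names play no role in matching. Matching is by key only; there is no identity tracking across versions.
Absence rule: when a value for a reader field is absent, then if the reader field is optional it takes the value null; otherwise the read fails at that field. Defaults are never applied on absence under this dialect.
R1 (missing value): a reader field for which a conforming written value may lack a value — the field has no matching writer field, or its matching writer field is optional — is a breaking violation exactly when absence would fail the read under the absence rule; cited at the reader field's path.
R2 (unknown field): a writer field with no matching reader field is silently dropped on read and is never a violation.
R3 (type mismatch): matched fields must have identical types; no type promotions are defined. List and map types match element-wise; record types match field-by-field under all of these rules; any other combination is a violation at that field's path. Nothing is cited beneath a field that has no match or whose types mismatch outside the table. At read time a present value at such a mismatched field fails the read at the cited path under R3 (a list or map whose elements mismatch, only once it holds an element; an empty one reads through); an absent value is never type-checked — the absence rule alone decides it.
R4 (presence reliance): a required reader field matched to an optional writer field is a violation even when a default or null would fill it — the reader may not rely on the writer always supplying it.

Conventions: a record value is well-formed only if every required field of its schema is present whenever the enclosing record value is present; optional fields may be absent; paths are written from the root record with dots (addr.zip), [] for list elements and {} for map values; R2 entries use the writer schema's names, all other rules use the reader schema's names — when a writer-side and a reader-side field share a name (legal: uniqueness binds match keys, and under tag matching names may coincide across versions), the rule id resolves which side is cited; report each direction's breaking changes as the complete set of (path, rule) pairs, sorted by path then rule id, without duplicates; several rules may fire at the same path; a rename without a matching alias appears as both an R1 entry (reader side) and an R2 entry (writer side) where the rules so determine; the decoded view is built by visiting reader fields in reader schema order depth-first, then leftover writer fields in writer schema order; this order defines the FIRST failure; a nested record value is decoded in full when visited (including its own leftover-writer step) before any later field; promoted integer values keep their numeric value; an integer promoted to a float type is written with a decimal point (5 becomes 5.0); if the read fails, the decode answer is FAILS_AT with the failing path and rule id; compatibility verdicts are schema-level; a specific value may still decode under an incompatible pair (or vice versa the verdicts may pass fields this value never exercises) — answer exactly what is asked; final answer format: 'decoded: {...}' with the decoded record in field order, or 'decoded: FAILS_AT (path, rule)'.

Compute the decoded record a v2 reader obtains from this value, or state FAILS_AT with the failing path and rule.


decoded: {"price": null, "active": true, "archived": null, "avatar": 0xFF, "id": 3, "phone": "alpha"}

the writer's type comes first in each Order pair
migrating the Order value to v2:
  price := null (not supplied -> null)
  active := true
  archived := null (not supplied -> null)
  avatar := 0xFF
  id := 3
  phone := "alpha"
  => decoded: {"price": null, "active": true, "archived": null, "avatar": 0xFF, "id": 3, "phone": "alpha"}
the rest of the Order diff is inert for this question:
  field phone in record Order: required changed to optional -> shifts the Order verdicts, not this decode
  field archived in record Order: type bool changed to int64 (its default is dropped) -> shifts the Order verdicts, not this decode
  field price in record Order: default set to -0.5 -> triggers nothing under the printed rules; the Order answer is the same either way


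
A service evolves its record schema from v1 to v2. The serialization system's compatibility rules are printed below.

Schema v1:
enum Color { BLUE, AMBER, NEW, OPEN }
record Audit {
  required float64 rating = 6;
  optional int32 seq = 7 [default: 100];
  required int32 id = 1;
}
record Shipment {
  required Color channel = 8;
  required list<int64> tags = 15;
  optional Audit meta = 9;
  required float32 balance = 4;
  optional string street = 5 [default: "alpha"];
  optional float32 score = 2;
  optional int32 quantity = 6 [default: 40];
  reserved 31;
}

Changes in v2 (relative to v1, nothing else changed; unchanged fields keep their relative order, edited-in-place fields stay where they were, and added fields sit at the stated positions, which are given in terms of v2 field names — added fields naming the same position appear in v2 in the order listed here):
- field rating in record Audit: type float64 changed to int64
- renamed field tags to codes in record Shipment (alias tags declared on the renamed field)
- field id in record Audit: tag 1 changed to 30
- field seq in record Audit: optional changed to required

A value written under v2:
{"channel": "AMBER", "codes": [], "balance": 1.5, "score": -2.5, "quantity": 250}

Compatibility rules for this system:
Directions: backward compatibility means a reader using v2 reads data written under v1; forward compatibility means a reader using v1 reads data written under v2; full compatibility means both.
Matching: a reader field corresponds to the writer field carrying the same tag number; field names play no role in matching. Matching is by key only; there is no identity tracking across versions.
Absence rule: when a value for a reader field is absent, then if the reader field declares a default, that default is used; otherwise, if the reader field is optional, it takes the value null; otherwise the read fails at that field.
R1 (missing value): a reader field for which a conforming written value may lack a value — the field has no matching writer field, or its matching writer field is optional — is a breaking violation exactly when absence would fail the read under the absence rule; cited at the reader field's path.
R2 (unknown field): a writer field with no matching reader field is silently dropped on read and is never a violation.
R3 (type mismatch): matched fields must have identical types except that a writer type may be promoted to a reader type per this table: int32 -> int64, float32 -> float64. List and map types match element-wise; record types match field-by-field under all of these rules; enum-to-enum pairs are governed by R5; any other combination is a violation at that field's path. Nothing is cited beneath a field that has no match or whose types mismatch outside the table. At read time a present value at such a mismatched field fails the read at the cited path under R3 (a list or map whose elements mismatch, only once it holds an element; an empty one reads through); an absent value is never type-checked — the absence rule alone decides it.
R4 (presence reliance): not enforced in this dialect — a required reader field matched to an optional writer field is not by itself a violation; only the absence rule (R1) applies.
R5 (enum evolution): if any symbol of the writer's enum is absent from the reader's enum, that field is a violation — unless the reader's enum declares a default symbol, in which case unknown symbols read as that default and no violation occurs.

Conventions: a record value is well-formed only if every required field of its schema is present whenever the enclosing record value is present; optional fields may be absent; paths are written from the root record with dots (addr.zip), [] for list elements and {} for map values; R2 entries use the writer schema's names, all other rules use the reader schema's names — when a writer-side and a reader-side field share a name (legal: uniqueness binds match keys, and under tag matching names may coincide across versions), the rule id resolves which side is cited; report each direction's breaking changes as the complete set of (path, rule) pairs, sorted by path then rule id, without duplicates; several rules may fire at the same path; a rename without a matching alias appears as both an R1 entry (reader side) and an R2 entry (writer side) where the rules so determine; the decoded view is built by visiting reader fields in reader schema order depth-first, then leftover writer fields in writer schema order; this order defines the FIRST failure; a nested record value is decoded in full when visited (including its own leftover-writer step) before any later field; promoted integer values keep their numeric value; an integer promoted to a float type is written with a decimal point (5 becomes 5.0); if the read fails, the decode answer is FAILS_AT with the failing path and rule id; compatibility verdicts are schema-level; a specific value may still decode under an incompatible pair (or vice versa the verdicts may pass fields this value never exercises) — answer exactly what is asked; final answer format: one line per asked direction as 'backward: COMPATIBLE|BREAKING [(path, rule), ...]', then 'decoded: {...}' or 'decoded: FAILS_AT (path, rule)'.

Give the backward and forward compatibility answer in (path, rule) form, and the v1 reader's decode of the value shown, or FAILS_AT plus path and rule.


each type pair in Shipment: writer, then reader
backward on Shipment — v2 reading data written by v1:
  Color -> Color, writer required: channel aligns to channel
  list<int64> -> list<int64>, writer required: codes aligns to tags
  Audit -> Audit, writer optional: meta aligns to meta
  float32 -> float32, writer required: balance aligns to balance
  string -> string, writer optional: street aligns to street
  float32 -> float32, writer optional: score aligns to score
  int32 -> int32, writer optional: quantity aligns to quantity
  float64 -> int64, writer required: meta.rating aligns to meta.rating
  int32 -> int32, writer optional: meta.seq aligns to meta.seq
  meta.id: no writer-side match
  leftover writer field: meta.id
  R1 fires at meta.id
  R3 fires at meta.rating
  => backward verdict for Shipment: BREAKING, 2 violation(s)
forward on Shipment — v1 reading data written by v2:
  Color -> Color, writer required: channel aligns to channel
  list<int64> -> list<int64>, writer required: tags aligns to codes
  Audit -> Audit, writer optional: meta aligns to meta
  float32 -> float32, writer required: balance aligns to balance
  string -> string, writer optional: street aligns to street
  float32 -> float32, writer optional: score aligns to score
  int32 -> int32, writer optional: quantity aligns to quantity
  int64 -> float64, writer required: meta.rating aligns to meta.rating
  int32 -> int32, writer required: meta.seq aligns to meta.seq
  meta.id: no writer-side match
  leftover writer field: meta.id
  R1 fires at meta.id
  R3 fires at meta.rating
  => forward verdict for Shipment: BREAKING, 2 violation(s)
decode (reader v1):
  channel := "AMBER"
  tags := [] (from writer codes)
  meta := null (not supplied -> null)
  balance := 1.5
  street := "alpha" (no value, default fills)
  score := -2.5
  quantity := 250
  => decoded: {"channel": "AMBER", "tags": [], "meta": null, "balance": 1.5, "street": "alpha", "score": -2.5, "quantity": 250}

backward: BREAKING [(meta.id, R1), (meta.rating, R3)]; forward: BREAKING [(meta.id, R1), (meta.rating, R3)]; decoded: {"channel": "AMBER", "tags": [], "meta": null, "balance": 1.5, "street": "alpha", "score": -2.5, "quantity": 250}
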